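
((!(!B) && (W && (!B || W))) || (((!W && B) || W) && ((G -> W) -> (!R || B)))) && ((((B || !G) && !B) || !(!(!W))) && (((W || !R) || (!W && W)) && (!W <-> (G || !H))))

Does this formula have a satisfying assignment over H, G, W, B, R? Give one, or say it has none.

H: False, G: True, W: False, B: True, R: False

  (!(!B) && (W && (!B || W))) || (((!W && B) || W) && ((G -> W) -> (!R || B))) = True
    !(!B) && (W && (!B || W)) = False
      !(!B) = True
        !B = False
      W && (!B || W) = False
        !B || W = False
          !B = False
    ((!W && B) || W) && ((G -> W) -> (!R || B)) = True
      (!W && B) || W = True
        !W && B = True
          !W = True
      (G -> W) -> (!R || B) = True
        G -> W = False
        !R || B = True
          !R = True
  (((B || !G) && !B) || !(!(!W))) && (((W || !R) || (!W && W)) && (!W <-> (G || !H))) = True
    ((B || !G) && !B) || !(!(!W)) = True
      (B || !G) && !B = False
        B || !G = True
          !G = False
        !B = False
      !(!(!W)) = True
        !(!W) = False
          !W = True
    ((W || !R) || (!W && W)) && (!W <-> (G || !H)) = True
      (W || !R) || (!W && W) = True
        W || !R = True
          !R = True
        !W && W = False
          !W = True
      !W <-> (G || !H) = True
        !W = True
        G || !H = True
          !H = True
Both conjuncts True, so the formula holds.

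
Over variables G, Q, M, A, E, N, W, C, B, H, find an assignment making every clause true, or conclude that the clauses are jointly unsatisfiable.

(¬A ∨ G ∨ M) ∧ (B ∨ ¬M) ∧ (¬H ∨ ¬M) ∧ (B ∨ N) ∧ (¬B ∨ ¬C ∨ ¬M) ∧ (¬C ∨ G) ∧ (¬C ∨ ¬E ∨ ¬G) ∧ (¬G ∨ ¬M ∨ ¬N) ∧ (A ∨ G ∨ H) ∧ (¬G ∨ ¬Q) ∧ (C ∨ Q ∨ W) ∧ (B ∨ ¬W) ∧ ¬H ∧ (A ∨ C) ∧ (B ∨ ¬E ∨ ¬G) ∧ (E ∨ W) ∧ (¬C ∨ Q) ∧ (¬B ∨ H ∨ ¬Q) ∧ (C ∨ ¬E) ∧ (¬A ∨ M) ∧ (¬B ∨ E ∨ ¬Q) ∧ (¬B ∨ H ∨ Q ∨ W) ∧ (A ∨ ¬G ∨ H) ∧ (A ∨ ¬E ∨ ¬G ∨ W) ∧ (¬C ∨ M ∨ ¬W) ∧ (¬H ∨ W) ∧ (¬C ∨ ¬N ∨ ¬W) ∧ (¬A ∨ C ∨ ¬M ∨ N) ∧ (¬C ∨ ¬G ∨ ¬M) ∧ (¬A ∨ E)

Case C = True:
  (¬C ∨ G) forces G = True.
  (¬C ∨ ¬E ∨ ¬G) forces E = False.
  (¬G ∨ ¬Q) forces Q = False.
  Clause (¬C ∨ Q) is falsified — contradiction.
Case C = False:
  (¬H) forces H = False.
  (A ∨ C) forces A = True.
  (C ∨ ¬E) forces E = False.
  Clause (¬A ∨ E) is falsified — contradiction.
Both cases fail, so the formula is unsatisfiable.

The formula is unsatisfiable.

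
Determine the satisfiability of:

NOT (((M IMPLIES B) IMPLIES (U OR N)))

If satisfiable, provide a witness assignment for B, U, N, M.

B = True, U = False, N = False, M = True

  NOT (((M IMPLIES B) IMPLIES (U OR N))) = True
    (M IMPLIES B) IMPLIES (U OR N) = False
      M IMPLIES B = True
      U OR N = False
The formula evaluates to True.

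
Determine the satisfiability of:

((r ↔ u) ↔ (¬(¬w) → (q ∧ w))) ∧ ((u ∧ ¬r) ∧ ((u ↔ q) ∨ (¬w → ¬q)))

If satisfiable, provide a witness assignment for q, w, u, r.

q = False, w = True, u = True, r = False

  (r ↔ u) ↔ (¬(¬w) → (q ∧ w)) = True
    r ↔ u = False
    ¬(¬w) → (q ∧ w) = False
      ¬(¬w) = True
        ¬w = False
      q ∧ w = False
  (u ∧ ¬r) ∧ ((u ↔ q) ∨ (¬w → ¬q)) = True
    u ∧ ¬r = True
      ¬r = True
    (u ↔ q) ∨ (¬w → ¬q) = True
      u ↔ q = False
      ¬w → ¬q = True
        ¬w = False
        ¬q = True
Both conjuncts True, so the formula holds.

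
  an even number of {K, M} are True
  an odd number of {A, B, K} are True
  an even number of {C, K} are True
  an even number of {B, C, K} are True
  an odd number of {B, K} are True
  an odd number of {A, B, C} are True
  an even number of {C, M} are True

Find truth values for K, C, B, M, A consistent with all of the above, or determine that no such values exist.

K: True, C: True, B: False, M: True, A: False

{K, M}: 2 true → even ✓
{A, B, K}: 1 true → odd ✓
{C, K}: 2 true → even ✓
{B, C, K}: 2 true → even ✓
{B, K}: 1 true → odd ✓
{A, B, C}: 1 true → odd ✓
{C, M}: 2 true → even ✓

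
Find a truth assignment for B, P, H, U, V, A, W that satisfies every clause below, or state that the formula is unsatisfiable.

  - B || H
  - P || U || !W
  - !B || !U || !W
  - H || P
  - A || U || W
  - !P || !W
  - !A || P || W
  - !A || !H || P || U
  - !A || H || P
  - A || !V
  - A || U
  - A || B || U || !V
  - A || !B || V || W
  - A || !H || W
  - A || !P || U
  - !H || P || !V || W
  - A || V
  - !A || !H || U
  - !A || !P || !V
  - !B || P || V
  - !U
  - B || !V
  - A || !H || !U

Unit clause (!U) forces U = False.
In (A || U) only A is left, so A = True.
In (!A || !H || U) only !H is left, so H = False.
In (B || H) only B is left, so B = True.
In (H || P) only P is left, so P = True.
In (!P || !W) only !W is left, so W = False.
In (!A || !P || !V) only !V is left, so V = False.
All clauses satisfied.

B = True, P = True, H = False, U = False, V = False, A = True, W = False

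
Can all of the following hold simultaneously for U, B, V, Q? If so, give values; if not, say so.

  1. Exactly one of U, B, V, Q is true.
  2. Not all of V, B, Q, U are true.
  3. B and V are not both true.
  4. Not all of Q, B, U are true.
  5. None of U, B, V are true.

U: False; B: False; V: False; Q: True

  (1) {U, B, V, Q}: 1 true — exactly one ✓
  (2) {V, B, Q, U}: 1/4 true — not all ✓
  (3) B=F, V=F — not both ✓
  (4) {Q, B, U}: 1/3 true — not all ✓
  (5) {U, B, V}: 0 true — none ✓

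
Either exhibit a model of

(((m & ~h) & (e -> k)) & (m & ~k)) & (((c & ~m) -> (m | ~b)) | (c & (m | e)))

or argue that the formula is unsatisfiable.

m: True, b: False, h: False, e: False, c: False, k: False

  ((m & ~h) & (e -> k)) & (m & ~k) = True
    (m & ~h) & (e -> k) = True
      m & ~h = True
        ~h = True
      e -> k = True
    m & ~k = True
      ~k = True
  ((c & ~m) -> (m | ~b)) | (c & (m | e)) = True
    (c & ~m) -> (m | ~b) = True
      c & ~m = False
        ~m = False
      m | ~b = True
        ~b = True
    c & (m | e) = False
      m | e = True
Both conjuncts True, so the formula holds.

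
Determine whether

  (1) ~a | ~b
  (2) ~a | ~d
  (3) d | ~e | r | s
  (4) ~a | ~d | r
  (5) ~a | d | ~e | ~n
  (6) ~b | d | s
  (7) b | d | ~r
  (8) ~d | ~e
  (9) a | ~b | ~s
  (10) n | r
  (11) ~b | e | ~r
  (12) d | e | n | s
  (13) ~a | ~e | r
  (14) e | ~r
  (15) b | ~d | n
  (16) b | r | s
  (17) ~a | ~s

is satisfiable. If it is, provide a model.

Set d = True.
  then (~a | ~d) forces a = False.
  then (~d | ~e) forces e = False.
  then (e | ~r) forces r = False.
  then (n | r) forces n = True.
Set b = True.
  then (a | ~b | ~s) forces s = False.
All clauses satisfied.

d = True; n = True; e = False; b = True; r = False; s = False; a = False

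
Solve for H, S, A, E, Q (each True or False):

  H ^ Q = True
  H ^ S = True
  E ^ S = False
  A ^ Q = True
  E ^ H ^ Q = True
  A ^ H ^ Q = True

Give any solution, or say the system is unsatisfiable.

Adding constraints 1, 2, 3, 4, 5, 6 mod 2: every variable appears an even number of times on the left, so the left side is 0.
But the right sides sum to 1 (mod 2). 0 ≠ 1 — the system is inconsistent.

The formula is unsatisfiable.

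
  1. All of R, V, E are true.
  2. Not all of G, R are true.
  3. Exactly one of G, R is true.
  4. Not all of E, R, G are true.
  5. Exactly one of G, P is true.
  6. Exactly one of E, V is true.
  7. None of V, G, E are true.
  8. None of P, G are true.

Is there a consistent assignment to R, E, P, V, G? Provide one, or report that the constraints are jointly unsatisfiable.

Unsatisfiable

Case E = True:
  Constraint (7) is violated (E=T) — contradiction.
Case E = False:
  Constraint (1) is violated (E=F) — contradiction.
Both cases fail — unsatisfiable.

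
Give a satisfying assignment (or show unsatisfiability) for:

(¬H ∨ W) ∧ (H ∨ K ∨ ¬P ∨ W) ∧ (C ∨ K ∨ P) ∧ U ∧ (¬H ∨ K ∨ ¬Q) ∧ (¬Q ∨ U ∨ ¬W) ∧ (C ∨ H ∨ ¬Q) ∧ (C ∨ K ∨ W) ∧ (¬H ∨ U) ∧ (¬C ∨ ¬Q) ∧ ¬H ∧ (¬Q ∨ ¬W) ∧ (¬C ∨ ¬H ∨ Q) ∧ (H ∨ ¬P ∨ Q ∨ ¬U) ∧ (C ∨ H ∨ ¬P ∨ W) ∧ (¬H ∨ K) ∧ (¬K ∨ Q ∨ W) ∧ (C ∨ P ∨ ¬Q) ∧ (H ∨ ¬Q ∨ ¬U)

P=F, U=T, Q=F, K=F, C=T, W=T, H=F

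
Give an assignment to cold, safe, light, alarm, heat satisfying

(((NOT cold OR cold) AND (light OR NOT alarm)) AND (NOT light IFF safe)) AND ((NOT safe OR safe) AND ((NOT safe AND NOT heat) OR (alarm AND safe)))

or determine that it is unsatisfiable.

cold: True, safe: False, light: True, alarm: True, heat: False

  ((NOT cold OR cold) AND (light OR NOT alarm)) AND (NOT light IFF safe) = True
    (NOT cold OR cold) AND (light OR NOT alarm) = True
      NOT cold OR cold = True
        NOT cold = False
      light OR NOT alarm = True
        NOT alarm = False
    NOT light IFF safe = True
      NOT light = False
  (NOT safe OR safe) AND ((NOT safe AND NOT heat) OR (alarm AND safe)) = True
    NOT safe OR safe = True
      NOT safe = True
    (NOT safe AND NOT heat) OR (alarm AND safe) = True
      NOT safe AND NOT heat = True
        NOT safe = True
        NOT heat = True
      alarm AND safe = False
Both conjuncts True, so the formula holds.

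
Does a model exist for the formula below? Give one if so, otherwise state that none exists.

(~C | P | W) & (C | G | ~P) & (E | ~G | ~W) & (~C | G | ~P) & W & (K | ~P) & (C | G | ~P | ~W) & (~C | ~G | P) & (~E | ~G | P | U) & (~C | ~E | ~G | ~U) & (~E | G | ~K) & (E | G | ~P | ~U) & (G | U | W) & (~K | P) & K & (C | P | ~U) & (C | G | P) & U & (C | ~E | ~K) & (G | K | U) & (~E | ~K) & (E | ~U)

The formula is unsatisfiable.

Case W = True:
  (K) forces K = True.
  (~K | P) forces P = True.
  (U) forces U = True.
  (~E | ~K) forces E = False.
  Clause (E | ~U) is falsified — contradiction.
Case W = False:
  Clause (W) is falsified — contradiction.
Both cases fail, so the formula is unsatisfiable.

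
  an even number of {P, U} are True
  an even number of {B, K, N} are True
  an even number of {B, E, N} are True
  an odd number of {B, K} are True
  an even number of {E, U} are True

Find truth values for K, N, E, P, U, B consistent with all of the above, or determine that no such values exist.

K = True, N = True, E = True, P = True, U = True, B = False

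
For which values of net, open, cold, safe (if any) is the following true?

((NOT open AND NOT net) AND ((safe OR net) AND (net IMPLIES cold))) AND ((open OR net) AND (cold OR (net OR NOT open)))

Unsatisfiable

Case net = True: the conjunct NOT net is False.
Case net = False: the formula simplifies to (NOT open AND safe) AND (open AND (cold OR NOT open)).
  open = True: the conjunct NOT open is False.
  open = False: the conjunct open is False.
Both cases fail — unsatisfiable.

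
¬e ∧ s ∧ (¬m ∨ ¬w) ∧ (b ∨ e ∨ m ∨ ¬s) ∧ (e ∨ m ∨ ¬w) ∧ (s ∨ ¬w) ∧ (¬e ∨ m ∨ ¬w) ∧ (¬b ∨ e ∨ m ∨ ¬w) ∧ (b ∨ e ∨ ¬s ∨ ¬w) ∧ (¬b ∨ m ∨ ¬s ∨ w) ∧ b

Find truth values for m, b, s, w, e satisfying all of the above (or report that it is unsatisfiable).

m = True; b = True; s = True; w = False; e = False

Unit clause (¬e) forces e = False.
Unit clause (s) forces s = True.
Unit clause (b) forces b = True.
Set m = True.
  then (¬m ∨ ¬w) forces w = False.
All clauses satisfied.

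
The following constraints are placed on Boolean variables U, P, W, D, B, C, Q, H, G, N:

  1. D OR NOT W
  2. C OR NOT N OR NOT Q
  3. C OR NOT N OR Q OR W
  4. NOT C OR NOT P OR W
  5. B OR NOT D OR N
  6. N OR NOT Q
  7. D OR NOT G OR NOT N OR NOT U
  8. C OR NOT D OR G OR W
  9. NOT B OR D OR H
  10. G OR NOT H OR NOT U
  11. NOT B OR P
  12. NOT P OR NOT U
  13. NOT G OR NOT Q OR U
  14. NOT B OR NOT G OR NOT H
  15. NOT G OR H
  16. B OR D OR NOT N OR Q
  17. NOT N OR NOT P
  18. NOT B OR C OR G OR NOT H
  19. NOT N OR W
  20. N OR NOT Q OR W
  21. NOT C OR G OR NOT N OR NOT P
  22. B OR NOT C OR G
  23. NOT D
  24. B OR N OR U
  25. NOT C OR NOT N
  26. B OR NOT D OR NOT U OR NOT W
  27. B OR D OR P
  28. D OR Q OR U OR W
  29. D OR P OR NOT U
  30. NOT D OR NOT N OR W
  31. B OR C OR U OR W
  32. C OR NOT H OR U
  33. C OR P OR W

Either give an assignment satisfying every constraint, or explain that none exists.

No satisfying assignment exists.

Case D = True:
  Clause (NOT D) is falsified — contradiction.
Case D = False:
  (D OR NOT W) forces W = False.
  (NOT N OR W) forces N = False.
  (N OR NOT Q) forces Q = False.
  (D OR Q OR U OR W) forces U = True.
  (NOT P OR NOT U) forces P = False.
  Clause (D OR P OR NOT U) is falsified — contradiction.
Both cases fail, so the formula is unsatisfiable.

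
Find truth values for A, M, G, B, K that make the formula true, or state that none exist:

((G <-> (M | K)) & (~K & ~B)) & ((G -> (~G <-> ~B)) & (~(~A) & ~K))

A = True, M = False, G = False, B = False, K = False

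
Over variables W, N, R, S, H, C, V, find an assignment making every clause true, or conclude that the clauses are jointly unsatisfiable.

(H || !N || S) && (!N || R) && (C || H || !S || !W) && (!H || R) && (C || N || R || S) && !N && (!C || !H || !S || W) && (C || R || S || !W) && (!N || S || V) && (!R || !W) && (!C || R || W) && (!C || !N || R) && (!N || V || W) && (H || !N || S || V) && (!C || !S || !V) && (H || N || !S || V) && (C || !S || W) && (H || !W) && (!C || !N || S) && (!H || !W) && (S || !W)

W = False, N = False, R = True, S = False, H = False, C = False, V = False

Unit clause (!N) forces N = False.
Set W = False.
Set R = True.
Try S = True:
  (C || !S || W) forces C = True.
  (!C || !H || !S || W) forces H = False.
  (!C || !S || !V) forces V = False.
  clause (H || N || !S || V) is falsified — backtrack.
So S = False.
Set H = False.
Set C = False.
Set V = False.
All clauses satisfied.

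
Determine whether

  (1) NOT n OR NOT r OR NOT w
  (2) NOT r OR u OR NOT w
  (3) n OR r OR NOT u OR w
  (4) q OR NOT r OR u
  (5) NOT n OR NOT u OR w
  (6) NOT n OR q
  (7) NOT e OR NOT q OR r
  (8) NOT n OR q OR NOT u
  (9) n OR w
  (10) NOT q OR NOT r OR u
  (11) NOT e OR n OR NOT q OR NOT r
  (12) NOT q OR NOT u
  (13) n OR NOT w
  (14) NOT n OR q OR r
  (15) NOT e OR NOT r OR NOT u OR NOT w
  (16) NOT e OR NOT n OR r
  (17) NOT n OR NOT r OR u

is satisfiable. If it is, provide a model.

r: False; w: True; u: False; e: False; q: True; n: True

Set r = False.
Set w = True.
  then (n OR NOT w) forces n = True.
  then (NOT n OR q OR r) forces q = True.
  then (NOT e OR NOT n OR r) forces e = False.
  then (NOT q OR NOT u) forces u = False.
All clauses satisfied.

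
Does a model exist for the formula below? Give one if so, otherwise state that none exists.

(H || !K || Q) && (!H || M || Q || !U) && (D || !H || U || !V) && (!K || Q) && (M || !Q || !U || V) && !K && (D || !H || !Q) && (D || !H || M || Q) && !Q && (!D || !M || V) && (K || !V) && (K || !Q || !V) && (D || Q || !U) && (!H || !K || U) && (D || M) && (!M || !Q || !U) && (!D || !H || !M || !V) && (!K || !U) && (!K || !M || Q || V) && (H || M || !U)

K: False, D: False, V: False, U: False, H: False, Q: False, M: True

Unit clause (!K) forces K = False.
Unit clause (!Q) forces Q = False.
In (K || !V) only !V is left, so V = False.
Set D = False.
  then (D || Q || !U) forces U = False.
  then (D || M) forces M = True.
Set H = False.
All clauses satisfied.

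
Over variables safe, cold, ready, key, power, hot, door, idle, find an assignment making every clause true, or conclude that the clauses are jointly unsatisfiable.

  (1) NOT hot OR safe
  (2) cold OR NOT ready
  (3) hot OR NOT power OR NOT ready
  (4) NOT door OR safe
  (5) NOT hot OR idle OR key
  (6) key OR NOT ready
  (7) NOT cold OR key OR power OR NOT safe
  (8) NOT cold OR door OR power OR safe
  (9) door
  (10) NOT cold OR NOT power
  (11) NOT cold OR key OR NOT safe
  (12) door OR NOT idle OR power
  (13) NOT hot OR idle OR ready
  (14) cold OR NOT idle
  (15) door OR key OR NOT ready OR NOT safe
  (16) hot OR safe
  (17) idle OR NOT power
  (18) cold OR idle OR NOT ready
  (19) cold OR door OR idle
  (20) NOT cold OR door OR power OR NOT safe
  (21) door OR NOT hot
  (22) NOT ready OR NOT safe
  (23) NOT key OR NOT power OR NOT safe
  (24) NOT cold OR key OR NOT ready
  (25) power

Case power = True:
  (door) forces door = True.
  (NOT door OR safe) forces safe = True.
  (NOT cold OR NOT power) forces cold = False.
  (cold OR NOT ready) forces ready = False.
  (cold OR NOT idle) forces idle = False.
  Clause (idle OR NOT power) is falsified — contradiction.
Case power = False:
  Clause (power) is falsified — contradiction.
Both cases fail, so the formula is unsatisfiable.

The formula is unsatisfiable.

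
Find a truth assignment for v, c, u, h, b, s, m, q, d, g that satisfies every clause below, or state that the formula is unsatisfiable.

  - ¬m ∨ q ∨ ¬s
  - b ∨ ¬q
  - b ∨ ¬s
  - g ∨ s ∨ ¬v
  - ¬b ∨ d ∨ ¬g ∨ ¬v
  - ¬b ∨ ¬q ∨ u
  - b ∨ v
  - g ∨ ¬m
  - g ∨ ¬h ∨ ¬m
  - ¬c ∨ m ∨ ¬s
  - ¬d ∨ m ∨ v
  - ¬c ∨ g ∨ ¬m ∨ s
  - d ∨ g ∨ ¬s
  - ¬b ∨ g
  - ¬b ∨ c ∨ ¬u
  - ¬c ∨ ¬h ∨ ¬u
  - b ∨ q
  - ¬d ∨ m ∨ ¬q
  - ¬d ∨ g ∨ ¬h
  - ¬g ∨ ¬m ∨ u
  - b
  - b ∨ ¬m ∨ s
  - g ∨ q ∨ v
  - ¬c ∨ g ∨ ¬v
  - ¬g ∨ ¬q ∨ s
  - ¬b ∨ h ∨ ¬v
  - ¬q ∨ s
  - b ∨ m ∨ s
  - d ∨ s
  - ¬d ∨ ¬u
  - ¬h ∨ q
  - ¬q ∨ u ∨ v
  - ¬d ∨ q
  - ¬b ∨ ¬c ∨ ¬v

v = False, c = False, u = False, h = False, b = True, s = True, m = False, q = False, d = False, g = True

Unit clause (b) forces b = True.
In (¬b ∨ g) only g is left, so g = True.
Set v = False.
Set c = False.
  then (¬b ∨ c ∨ ¬u) forces u = False.
  then (¬g ∨ ¬m ∨ u) forces m = False.
  then (¬q ∨ u ∨ v) forces q = False.
  then (¬d ∨ q) forces d = False.
  then (d ∨ s) forces s = True.
  then (¬h ∨ q) forces h = False.
All clauses satisfied.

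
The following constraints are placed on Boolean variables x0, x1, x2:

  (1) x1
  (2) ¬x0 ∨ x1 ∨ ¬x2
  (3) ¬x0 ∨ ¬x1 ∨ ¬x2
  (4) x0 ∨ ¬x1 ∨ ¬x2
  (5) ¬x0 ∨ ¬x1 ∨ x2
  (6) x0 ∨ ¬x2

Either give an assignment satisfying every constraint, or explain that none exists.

Unit clause (x1) forces x1 = True.
Try x0 = True:
  (¬x0 ∨ ¬x1 ∨ ¬x2) forces x2 = False.
  clause (¬x0 ∨ ¬x1 ∨ x2) is falsified — backtrack.
So x0 = False.
  then (x0 ∨ ¬x1 ∨ ¬x2) forces x2 = False.
Check each clause:
  (x1): x1 holds.
  (¬x0 ∨ x1 ∨ ¬x2): ¬x0 holds.
  (¬x0 ∨ ¬x1 ∨ ¬x2): ¬x0 holds.
  (x0 ∨ ¬x1 ∨ ¬x2): ¬x2 holds.
  (¬x0 ∨ ¬x1 ∨ x2): ¬x0 holds.
  (x0 ∨ ¬x2): ¬x2 holds.
All clauses satisfied.

x0 = False, x1 = True, x2 = False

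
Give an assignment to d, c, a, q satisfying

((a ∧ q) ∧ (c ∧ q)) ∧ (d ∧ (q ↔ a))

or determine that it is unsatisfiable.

d: True, c: True, a: True, q: True

  (a ∧ q) ∧ (c ∧ q) = True
    a ∧ q = True
    c ∧ q = True
  d ∧ (q ↔ a) = True
    q ↔ a = True
Both conjuncts True, so the formula holds.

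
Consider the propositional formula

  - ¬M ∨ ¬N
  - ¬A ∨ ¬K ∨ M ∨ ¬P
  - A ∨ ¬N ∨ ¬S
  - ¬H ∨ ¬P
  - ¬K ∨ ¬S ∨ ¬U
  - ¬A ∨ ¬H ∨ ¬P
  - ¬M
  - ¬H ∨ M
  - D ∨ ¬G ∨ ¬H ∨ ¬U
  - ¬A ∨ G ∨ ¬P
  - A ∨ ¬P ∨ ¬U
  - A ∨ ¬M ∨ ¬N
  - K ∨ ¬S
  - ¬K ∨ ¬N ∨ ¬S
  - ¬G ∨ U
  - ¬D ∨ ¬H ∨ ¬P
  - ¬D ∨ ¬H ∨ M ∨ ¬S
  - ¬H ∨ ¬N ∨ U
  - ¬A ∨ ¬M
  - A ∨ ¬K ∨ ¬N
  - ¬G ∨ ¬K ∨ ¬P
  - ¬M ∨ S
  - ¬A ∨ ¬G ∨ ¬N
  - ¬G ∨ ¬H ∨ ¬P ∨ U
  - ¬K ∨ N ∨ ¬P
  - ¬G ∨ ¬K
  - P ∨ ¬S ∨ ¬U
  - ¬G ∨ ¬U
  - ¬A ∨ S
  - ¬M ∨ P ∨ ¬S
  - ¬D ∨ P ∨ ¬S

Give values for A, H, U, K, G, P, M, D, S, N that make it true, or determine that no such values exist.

A=F, H=F, U=F, K=F, G=F, P=F, M=F, D=T, S=F, N=T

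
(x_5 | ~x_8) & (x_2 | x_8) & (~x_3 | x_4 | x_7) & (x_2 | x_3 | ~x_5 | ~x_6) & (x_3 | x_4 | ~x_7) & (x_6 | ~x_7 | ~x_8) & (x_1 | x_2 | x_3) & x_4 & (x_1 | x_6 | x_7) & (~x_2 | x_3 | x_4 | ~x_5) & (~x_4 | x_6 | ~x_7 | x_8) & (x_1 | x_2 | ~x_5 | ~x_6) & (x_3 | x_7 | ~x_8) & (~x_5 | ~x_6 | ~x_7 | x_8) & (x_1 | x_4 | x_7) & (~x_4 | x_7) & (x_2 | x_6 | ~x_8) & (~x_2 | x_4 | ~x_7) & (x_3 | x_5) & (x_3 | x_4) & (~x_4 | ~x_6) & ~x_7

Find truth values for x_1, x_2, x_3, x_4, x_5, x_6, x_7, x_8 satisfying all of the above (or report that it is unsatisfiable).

Unsatisfiable — no assignment works.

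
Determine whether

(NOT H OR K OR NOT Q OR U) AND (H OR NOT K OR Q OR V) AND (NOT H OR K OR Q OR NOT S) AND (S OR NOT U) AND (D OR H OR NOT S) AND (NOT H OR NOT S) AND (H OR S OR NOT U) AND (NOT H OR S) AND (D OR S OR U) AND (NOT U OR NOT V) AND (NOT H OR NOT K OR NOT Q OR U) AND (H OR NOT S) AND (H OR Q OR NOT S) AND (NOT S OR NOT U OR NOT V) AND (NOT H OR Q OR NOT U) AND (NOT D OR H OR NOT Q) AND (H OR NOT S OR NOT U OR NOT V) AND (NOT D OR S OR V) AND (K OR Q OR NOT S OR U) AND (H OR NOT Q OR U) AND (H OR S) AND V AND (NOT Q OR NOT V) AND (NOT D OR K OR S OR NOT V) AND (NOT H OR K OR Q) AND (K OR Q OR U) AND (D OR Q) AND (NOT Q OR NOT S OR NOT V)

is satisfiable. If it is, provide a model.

Unsatisfiable

Case H = True:
  (NOT H OR NOT S) forces S = False.
  Clause (NOT H OR S) is falsified — contradiction.
Case H = False:
  (H OR NOT S) forces S = False.
  Clause (H OR S) is falsified — contradiction.
Both cases fail, so the formula is unsatisfiable.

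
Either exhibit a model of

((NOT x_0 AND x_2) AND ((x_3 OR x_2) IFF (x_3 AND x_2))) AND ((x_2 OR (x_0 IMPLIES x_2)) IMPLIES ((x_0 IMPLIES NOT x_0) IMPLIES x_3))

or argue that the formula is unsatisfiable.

x_0 = False, x_2 = True, x_3 = True

  (NOT x_0 AND x_2) AND ((x_3 OR x_2) IFF (x_3 AND x_2)) = True
    NOT x_0 AND x_2 = True
      NOT x_0 = True
    (x_3 OR x_2) IFF (x_3 AND x_2) = True
      x_3 OR x_2 = True
      x_3 AND x_2 = True
  (x_2 OR (x_0 IMPLIES x_2)) IMPLIES ((x_0 IMPLIES NOT x_0) IMPLIES x_3) = True
    x_2 OR (x_0 IMPLIES x_2) = True
      x_0 IMPLIES x_2 = True
    (x_0 IMPLIES NOT x_0) IMPLIES x_3 = True
      x_0 IMPLIES NOT x_0 = True
        NOT x_0 = True
Both conjuncts True, so the formula holds.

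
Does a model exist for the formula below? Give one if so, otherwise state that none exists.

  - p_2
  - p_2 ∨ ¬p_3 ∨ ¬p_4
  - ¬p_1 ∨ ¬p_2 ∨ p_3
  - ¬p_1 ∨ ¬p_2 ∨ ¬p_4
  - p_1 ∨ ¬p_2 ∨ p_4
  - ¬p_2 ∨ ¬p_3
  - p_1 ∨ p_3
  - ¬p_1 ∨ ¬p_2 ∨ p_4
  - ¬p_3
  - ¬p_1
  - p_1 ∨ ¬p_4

Case p_1 = True:
  Clause (¬p_1) is falsified — contradiction.
Case p_1 = False:
  (p_2) forces p_2 = True.
  (p_1 ∨ ¬p_2 ∨ p_4) forces p_4 = True.
  Clause (p_1 ∨ ¬p_4) is falsified — contradiction.
Both cases fail, so the formula is unsatisfiable.

Unsatisfiable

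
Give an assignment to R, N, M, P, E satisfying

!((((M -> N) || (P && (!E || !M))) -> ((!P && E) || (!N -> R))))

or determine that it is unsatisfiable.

R=F; N=F; M=F; P=T; E=F

  !((((M -> N) || (P && (!E || !M))) -> ((!P && E) || (!N -> R)))) = True
    ((M -> N) || (P && (!E || !M))) -> ((!P && E) || (!N -> R)) = False
      (M -> N) || (P && (!E || !M)) = True
        M -> N = True
        P && (!E || !M) = True
          !E || !M = True
            !E = True
            !M = True
      (!P && E) || (!N -> R) = False
        !P && E = False
          !P = False
        !N -> R = False
          !N = True
The formula evaluates to True.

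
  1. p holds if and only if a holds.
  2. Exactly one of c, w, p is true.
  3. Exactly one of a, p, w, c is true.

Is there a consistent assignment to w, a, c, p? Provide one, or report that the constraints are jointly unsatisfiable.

w=F; a=F; c=T; p=F

  (1) p=F, a=F — same ✓
  (2) {c, w, p}: 1 true — exactly one ✓
  (3) {a, p, w, c}: 1 true — exactly one ✓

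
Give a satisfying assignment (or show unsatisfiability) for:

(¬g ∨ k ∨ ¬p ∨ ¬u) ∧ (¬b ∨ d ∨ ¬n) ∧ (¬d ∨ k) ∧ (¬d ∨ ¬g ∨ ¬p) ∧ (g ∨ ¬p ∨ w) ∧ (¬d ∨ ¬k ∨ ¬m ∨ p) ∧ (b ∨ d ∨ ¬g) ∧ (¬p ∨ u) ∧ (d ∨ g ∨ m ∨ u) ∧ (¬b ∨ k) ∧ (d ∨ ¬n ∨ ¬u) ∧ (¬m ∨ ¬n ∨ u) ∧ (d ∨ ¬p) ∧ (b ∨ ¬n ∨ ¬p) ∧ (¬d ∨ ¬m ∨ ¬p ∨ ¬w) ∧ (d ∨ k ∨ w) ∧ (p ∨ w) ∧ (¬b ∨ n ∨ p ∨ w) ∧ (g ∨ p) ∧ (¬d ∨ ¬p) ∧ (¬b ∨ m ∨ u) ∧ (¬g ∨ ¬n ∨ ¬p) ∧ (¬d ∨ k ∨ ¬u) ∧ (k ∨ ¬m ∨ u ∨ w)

w: True, p: False, m: False, u: True, n: False, d: True, b: True, k: True, g: True

Try w = False:
  (p ∨ w) forces p = True.
  (g ∨ ¬p ∨ w) forces g = True.
  (¬d ∨ ¬g ∨ ¬p) forces d = False.
  clause (d ∨ ¬p) is falsified — backtrack.
So w = True.
Set p = False.
  then (g ∨ p) forces g = True.
Set m = False.
Set u = True.
Set n = False.
Set d = True.
  then (¬d ∨ k) forces k = True.
Set b = True.
All clauses satisfied.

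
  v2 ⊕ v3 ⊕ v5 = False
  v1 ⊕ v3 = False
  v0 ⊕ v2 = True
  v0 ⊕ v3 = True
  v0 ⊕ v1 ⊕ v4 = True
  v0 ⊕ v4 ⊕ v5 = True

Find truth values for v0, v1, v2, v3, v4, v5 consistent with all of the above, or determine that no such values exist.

v0 = True; v1 = False; v2 = False; v3 = False; v4 = False; v5 = False

v2 ⊕ v3 ⊕ v5 = F ⊕ F ⊕ F = False ✓
v1 ⊕ v3 = F ⊕ F = False ✓
v0 ⊕ v2 = T ⊕ F = True ✓
v0 ⊕ v3 = T ⊕ F = True ✓
v0 ⊕ v1 ⊕ v4 = T ⊕ F ⊕ F = True ✓
v0 ⊕ v4 ⊕ v5 = T ⊕ F ⊕ F = True ✓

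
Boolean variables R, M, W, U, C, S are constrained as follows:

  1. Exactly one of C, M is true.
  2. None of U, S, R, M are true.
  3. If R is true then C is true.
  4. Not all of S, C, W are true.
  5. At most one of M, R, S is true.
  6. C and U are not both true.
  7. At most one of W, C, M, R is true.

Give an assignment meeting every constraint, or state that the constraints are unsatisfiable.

R = False, M = False, W = False, U = False, C = True, S = False

  (1) {C, M}: 1 true — exactly one ✓
  (2) {U, S, R, M}: 0 true — none ✓
  (3) R=F ⇒ C: vacuous ✓
  (4) {S, C, W}: 1/3 true — not all ✓
  (5) {M, R, S}: 0 true — at most one ✓
  (6) C=T, U=F — not both ✓
  (7) {W, C, M, R}: 1 true — at most one ✓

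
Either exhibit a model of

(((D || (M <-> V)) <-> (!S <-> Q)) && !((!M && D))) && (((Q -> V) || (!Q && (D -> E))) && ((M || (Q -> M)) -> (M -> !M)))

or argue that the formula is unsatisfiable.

E = False, Q = False, S = False, D = False, V = True, M = False

  ((D || (M <-> V)) <-> (!S <-> Q)) && !((!M && D)) = True
    (D || (M <-> V)) <-> (!S <-> Q) = True
      D || (M <-> V) = False
        M <-> V = False
      !S <-> Q = False
        !S = True
    !((!M && D)) = True
      !M && D = False
        !M = True
  ((Q -> V) || (!Q && (D -> E))) && ((M || (Q -> M)) -> (M -> !M)) = True
    (Q -> V) || (!Q && (D -> E)) = True
      Q -> V = True
      !Q && (D -> E) = True
        !Q = True
        D -> E = True
    (M || (Q -> M)) -> (M -> !M) = True
      M || (Q -> M) = True
        Q -> M = True
      M -> !M = True
        !M = True
Both conjuncts True, so the formula holds.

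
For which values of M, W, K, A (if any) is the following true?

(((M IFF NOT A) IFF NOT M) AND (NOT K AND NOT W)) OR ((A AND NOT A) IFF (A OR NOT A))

M=F, W=F, K=F, A=T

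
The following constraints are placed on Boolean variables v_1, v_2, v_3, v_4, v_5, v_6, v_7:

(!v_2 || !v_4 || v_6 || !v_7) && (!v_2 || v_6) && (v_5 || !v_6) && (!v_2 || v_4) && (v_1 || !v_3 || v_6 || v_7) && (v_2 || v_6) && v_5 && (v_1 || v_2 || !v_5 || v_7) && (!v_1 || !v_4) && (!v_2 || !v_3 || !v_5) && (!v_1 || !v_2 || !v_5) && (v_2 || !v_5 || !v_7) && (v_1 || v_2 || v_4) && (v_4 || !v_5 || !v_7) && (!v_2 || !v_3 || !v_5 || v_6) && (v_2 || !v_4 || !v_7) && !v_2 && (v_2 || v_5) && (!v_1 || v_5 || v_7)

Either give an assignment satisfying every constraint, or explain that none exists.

v_1=T, v_2=F, v_3=F, v_4=F, v_5=T, v_6=T, v_7=F

Unit clause (v_5) forces v_5 = True.
Unit clause (!v_2) forces v_2 = False.
In (v_2 || v_6) only v_6 is left, so v_6 = True.
In (v_2 || !v_5 || !v_7) only !v_7 is left, so v_7 = False.
In (v_1 || v_2 || !v_5 || v_7) only v_1 is left, so v_1 = True.
In (!v_1 || !v_4) only !v_4 is left, so v_4 = False.
Set v_3 = False.
All clauses satisfied.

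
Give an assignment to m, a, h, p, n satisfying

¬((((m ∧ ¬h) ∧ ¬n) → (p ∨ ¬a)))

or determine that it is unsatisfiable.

m: True; a: True; h: False; p: False; n: False

  ¬((((m ∧ ¬h) ∧ ¬n) → (p ∨ ¬a))) = True
    ((m ∧ ¬h) ∧ ¬n) → (p ∨ ¬a) = False
      (m ∧ ¬h) ∧ ¬n = True
        m ∧ ¬h = True
          ¬h = True
        ¬n = True
      p ∨ ¬a = False
        ¬a = False
The formula evaluates to True.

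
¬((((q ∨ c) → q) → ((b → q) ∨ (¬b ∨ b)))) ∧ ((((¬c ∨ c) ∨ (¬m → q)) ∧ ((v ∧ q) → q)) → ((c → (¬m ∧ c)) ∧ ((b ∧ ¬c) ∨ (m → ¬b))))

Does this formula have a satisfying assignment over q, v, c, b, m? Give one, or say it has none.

The conjunct ¬((((q ∨ c) → q) → ((b → q) ∨ (¬b ∨ b)))) is unsatisfiable on its own:
  q=F, c=F, b=F: evaluates to False.
  q=F, c=F, b=T: evaluates to False.
  q=F, c=T, b=F: evaluates to False.
  q=F, c=T, b=T: evaluates to False.
  q=T, c=F, b=F: evaluates to False.
  q=T, c=F, b=T: evaluates to False.
  q=T, c=T, b=F: evaluates to False.
  q=T, c=T, b=T: evaluates to False.
So the whole conjunction is unsatisfiable.

Unsatisfiable — no assignment works.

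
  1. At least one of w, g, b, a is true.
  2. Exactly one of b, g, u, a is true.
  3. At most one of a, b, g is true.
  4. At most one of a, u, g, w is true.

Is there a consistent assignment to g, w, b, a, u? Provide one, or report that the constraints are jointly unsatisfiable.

g: True, w: False, b: False, a: False, u: False

  (1) {w, g, b, a}: 1 true — at least one ✓
  (2) {b, g, u, a}: 1 true — exactly one ✓
  (3) {a, b, g}: 1 true — at most one ✓
  (4) {a, u, g, w}: 1 true — at most one ✓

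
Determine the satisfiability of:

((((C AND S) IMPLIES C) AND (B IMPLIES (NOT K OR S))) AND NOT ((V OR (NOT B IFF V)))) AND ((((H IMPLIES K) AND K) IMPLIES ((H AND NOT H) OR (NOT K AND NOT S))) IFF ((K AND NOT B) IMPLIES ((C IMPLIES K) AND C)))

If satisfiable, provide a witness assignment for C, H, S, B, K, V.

C = False, H = False, S = True, B = False, K = True, V = False

  (((C AND S) IMPLIES C) AND (B IMPLIES (NOT K OR S))) AND NOT ((V OR (NOT B IFF V))) = True
    ((C AND S) IMPLIES C) AND (B IMPLIES (NOT K OR S)) = True
      (C AND S) IMPLIES C = True
        C AND S = False
      B IMPLIES (NOT K OR S) = True
        NOT K OR S = True
          NOT K = False
    NOT ((V OR (NOT B IFF V))) = True
      V OR (NOT B IFF V) = False
        NOT B IFF V = False
          NOT B = True
  (((H IMPLIES K) AND K) IMPLIES ((H AND NOT H) OR (NOT K AND NOT S))) IFF ((K AND NOT B) IMPLIES ((C IMPLIES K) AND C)) = True
    ((H IMPLIES K) AND K) IMPLIES ((H AND NOT H) OR (NOT K AND NOT S)) = False
      (H IMPLIES K) AND K = True
        H IMPLIES K = True
      (H AND NOT H) OR (NOT K AND NOT S) = False
        H AND NOT H = False
          NOT H = True
        NOT K AND NOT S = False
          NOT K = False
          NOT S = False
    (K AND NOT B) IMPLIES ((C IMPLIES K) AND C) = False
      K AND NOT B = True
        NOT B = True
      (C IMPLIES K) AND C = False
        C IMPLIES K = True
Both conjuncts True, so the formula holds.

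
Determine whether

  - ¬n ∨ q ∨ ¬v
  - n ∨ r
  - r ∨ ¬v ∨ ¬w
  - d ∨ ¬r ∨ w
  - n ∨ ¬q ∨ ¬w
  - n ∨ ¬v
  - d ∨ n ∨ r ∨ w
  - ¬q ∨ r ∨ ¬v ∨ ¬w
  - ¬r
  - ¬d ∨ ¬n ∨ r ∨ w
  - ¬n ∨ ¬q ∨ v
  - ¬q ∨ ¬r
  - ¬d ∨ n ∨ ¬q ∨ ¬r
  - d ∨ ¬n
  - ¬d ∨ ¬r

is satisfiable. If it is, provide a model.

d: True; v: False; r: False; w: True; n: True; q: False

Unit clause (¬r) forces r = False.
In (n ∨ r) only n is left, so n = True.
In (d ∨ ¬n) only d is left, so d = True.
In (¬d ∨ ¬n ∨ r ∨ w) only w is left, so w = True.
In (r ∨ ¬v ∨ ¬w) only ¬v is left, so v = False.
In (¬n ∨ ¬q ∨ v) only ¬q is left, so q = False.
All clauses satisfied.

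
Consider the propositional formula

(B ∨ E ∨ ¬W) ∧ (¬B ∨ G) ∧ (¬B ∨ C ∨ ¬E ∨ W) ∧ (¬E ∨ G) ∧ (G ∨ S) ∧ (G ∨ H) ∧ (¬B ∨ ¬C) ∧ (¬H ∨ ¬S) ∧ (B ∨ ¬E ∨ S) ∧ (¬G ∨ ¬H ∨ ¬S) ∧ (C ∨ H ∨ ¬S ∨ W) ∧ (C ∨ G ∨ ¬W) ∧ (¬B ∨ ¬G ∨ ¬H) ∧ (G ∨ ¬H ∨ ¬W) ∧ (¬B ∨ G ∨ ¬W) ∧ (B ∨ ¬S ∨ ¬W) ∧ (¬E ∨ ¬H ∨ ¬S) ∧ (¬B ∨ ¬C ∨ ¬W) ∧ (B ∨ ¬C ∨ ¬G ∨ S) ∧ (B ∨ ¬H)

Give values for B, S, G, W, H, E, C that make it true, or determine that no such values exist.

B=T, S=T, G=T, W=T, H=F, E=F, C=F

Set B = True.
  then (¬B ∨ G) forces G = True.
  then (¬B ∨ ¬C) forces C = False.
  then (¬B ∨ ¬G ∨ ¬H) forces H = False.
Set S = True.
  then (C ∨ H ∨ ¬S ∨ W) forces W = True.
Set E = False.
All clauses satisfied.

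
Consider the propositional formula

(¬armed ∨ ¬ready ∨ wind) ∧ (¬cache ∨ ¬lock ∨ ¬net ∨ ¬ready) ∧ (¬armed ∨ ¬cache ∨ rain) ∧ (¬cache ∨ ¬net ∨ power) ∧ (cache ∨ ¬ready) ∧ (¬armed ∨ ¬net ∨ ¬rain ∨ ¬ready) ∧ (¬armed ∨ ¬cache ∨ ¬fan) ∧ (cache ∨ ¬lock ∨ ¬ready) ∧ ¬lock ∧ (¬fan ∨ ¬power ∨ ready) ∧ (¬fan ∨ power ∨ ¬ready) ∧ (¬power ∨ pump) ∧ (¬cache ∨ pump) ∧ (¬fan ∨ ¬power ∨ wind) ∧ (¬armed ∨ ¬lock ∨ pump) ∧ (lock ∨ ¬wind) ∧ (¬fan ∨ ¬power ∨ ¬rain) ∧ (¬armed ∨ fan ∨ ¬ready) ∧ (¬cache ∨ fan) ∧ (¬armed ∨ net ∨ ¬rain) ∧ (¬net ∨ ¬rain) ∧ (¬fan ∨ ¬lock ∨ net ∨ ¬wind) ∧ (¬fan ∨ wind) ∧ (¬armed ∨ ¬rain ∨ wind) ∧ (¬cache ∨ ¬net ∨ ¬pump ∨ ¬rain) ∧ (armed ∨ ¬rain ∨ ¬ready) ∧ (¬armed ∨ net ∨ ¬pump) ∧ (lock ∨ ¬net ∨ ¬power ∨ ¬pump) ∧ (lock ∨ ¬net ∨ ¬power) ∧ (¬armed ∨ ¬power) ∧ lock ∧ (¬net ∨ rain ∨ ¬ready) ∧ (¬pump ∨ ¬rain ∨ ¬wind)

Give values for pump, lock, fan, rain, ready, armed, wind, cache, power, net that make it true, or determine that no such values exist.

UNSATISFIABLE

Case lock = True:
  Clause (¬lock) is falsified — contradiction.
Case lock = False:
  Clause (lock) is falsified — contradiction.
Both cases fail, so the formula is unsatisfiable.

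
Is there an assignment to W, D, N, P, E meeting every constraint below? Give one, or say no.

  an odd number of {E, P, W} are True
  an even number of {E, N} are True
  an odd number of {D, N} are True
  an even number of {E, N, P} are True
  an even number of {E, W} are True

The formula is unsatisfiable.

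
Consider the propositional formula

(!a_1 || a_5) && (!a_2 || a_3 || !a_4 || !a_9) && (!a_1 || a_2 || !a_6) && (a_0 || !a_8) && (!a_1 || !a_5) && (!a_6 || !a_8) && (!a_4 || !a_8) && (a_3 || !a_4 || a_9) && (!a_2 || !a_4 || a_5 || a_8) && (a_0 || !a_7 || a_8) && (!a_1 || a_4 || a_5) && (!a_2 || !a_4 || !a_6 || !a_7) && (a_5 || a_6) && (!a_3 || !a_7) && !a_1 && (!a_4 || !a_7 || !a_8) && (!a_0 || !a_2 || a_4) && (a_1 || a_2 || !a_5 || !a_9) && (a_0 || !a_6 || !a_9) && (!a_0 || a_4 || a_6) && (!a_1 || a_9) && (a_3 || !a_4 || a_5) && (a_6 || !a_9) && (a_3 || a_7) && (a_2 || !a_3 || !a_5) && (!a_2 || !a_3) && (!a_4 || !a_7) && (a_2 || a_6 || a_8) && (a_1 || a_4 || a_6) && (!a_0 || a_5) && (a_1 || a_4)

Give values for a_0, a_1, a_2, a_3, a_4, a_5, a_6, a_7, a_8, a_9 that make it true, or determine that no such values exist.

Unit clause (!a_1) forces a_1 = False.
In (a_1 || a_4) only a_4 is left, so a_4 = True.
In (!a_4 || !a_8) only !a_8 is left, so a_8 = False.
In (!a_4 || !a_7) only !a_7 is left, so a_7 = False.
In (a_3 || a_7) only a_3 is left, so a_3 = True.
In (!a_2 || !a_3) only !a_2 is left, so a_2 = False.
In (a_2 || a_6 || a_8) only a_6 is left, so a_6 = True.
In (a_2 || !a_3 || !a_5) only !a_5 is left, so a_5 = False.
In (!a_0 || a_5) only !a_0 is left, so a_0 = False.
In (a_0 || !a_6 || !a_9) only !a_9 is left, so a_9 = False.
All clauses satisfied.

a_0: False, a_1: False, a_2: False, a_3: True, a_4: True, a_5: False, a_6: True, a_7: False, a_8: False, a_9: False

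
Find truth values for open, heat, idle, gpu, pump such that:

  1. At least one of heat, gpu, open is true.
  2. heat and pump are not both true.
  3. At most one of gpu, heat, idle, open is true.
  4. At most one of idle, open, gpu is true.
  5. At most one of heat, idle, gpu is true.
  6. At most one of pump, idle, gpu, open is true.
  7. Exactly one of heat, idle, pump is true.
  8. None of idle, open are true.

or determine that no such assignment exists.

open=F, heat=T, idle=F, gpu=F, pump=F

  (1) {heat, gpu, open}: 1 true — at least one ✓
  (2) heat=T, pump=F — not both ✓
  (3) {gpu, heat, idle, open}: 1 true — at most one ✓
  (4) {idle, open, gpu}: 0 true — at most one ✓
  (5) {heat, idle, gpu}: 1 true — at most one ✓
  (6) {pump, idle, gpu, open}: 0 true — at most one ✓
  (7) {heat, idle, pump}: 1 true — exactly one ✓
  (8) {idle, open}: 0 true — none ✓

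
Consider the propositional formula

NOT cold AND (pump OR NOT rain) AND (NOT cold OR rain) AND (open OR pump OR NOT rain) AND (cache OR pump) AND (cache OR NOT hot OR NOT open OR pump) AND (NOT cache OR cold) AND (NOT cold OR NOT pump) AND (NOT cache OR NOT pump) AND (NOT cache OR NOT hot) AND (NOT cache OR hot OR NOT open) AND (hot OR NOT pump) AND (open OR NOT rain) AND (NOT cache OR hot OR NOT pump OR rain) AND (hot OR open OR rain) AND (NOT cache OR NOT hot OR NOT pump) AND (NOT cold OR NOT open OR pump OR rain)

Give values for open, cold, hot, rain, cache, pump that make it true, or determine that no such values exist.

Unit clause (NOT cold) forces cold = False.
In (NOT cache OR cold) only NOT cache is left, so cache = False.
In (cache OR pump) only pump is left, so pump = True.
In (hot OR NOT pump) only hot is left, so hot = True.
Set open = False.
  then (open OR NOT rain) forces rain = False.
All clauses satisfied.

open = False, cold = False, hot = True, rain = False, cache = False, pump = True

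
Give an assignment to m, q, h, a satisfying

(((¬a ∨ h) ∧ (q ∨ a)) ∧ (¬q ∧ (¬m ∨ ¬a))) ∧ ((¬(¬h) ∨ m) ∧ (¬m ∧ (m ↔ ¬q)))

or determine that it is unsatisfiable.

Case m = True: the conjunct ¬m is False.
Case m = False: the formula simplifies to (((¬a ∨ h) ∧ (q ∨ a)) ∧ ¬q) ∧ (¬(¬h) ∧ q).
  q = True: the conjunct ¬q is False.
  q = False: the conjunct q is False.
Both cases fail — unsatisfiable.

No satisfying assignment exists.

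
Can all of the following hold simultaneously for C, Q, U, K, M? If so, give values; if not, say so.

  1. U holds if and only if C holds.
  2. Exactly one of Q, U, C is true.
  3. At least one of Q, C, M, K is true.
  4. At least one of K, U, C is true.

C = False, Q = True, U = False, K = True, M = True

  (1) U=F, C=F — same ✓
  (2) {Q, U, C}: 1 true — exactly one ✓
  (3) {Q, C, M, K}: 3 true — at least one ✓
  (4) {K, U, C}: 1 true — at least one ✓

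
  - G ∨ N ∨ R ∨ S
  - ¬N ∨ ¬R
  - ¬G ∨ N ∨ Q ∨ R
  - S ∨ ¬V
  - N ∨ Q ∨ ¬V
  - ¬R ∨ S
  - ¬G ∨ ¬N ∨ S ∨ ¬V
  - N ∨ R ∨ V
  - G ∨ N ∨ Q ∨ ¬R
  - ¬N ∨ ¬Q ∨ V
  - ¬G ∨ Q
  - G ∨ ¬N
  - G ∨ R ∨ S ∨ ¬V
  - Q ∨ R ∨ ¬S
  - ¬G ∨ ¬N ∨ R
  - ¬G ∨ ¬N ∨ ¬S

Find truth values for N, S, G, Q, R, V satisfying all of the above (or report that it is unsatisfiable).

N=F; S=T; G=T; Q=T; R=T; V=F

Try N = True:
  (¬N ∨ ¬R) forces R = False.
  (G ∨ ¬N) forces G = True.
  clause (¬G ∨ ¬N ∨ R) is falsified — backtrack.
So N = False.
Set S = True.
Set G = True.
  then (¬G ∨ Q) forces Q = True.
Set R = True.
Set V = False.
All clauses satisfied.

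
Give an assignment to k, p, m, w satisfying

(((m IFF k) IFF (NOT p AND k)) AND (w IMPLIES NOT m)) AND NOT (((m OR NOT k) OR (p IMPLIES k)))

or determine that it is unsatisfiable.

The conjunct NOT (((m OR NOT k) OR (p IMPLIES k))) is unsatisfiable on its own:
  k=F, p=F, m=F: evaluates to False.
  k=F, p=F, m=T: evaluates to False.
  k=F, p=T, m=F: evaluates to False.
  k=F, p=T, m=T: evaluates to False.
  k=T, p=F, m=F: evaluates to False.
  k=T, p=F, m=T: evaluates to False.
  k=T, p=T, m=F: evaluates to False.
  k=T, p=T, m=T: evaluates to False.
So the whole conjunction is unsatisfiable.

Unsatisfiable — no assignment works.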